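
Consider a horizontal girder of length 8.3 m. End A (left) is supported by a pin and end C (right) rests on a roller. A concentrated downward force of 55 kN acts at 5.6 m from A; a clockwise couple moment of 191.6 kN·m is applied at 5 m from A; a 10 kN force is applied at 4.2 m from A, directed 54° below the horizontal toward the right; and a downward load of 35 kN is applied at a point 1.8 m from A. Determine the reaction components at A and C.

A_x = -5.878 kN, A_y = 26.21 kN, C_y = 71.88 kN

Moments about A: C_y·8.3 − 55·5.6 − 191.6 − 10·sin54°·4.2 − 35·1.8 = 0 → C_y = 596.579/8.3 = 71.877 ≈ 71.88 kN.
ΣF_y = 0: A_y + 71.877 − 55 − 10·sin54° − 35 = 0 → A_y = 26.21 kN.
ΣF_x = 0: A_x + 10·cos54° = 0 → A_x = -5.878 kN.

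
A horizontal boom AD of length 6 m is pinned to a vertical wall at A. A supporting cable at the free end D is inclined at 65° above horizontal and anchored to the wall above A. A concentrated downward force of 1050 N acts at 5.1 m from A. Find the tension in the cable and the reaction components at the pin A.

T = 984.8 N, A_x = 416.2 N, A_y = 157.5 N

ΣM about A: T·sin65°·6 − 1050·5.1 = 0 → T = 5355/(6·0.906308) = 984.765 ≈ 984.8 N.
ΣF_x = 0: A_x − T·cos65° = 0 → A_x = 984.765 × 0.422618 = 416.2 N.
ΣF_y = 0: A_y + T·sin65° − 1050 = 0 → A_y = 1050 − 984.765 × 0.906308 = 157.5 N.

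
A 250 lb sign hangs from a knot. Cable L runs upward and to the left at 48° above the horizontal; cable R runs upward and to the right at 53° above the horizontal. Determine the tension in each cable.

T_L = 153.3 lb, T_R = 170.4 lb

ΣF_x = 0: −T_L·cos48° + T_R·cos53° = 0 → T_R = 1.11185·T_L.
ΣF_y = 0: T_L·sin48° + T_R·sin53° = 250.
Substitute: T_L·(0.743145 + 1.11185·0.798636) = 250 → T_L = 153.27 ≈ 153.3 lb.
Then T_R = 1.11185 × 153.27 = 170.4 lb.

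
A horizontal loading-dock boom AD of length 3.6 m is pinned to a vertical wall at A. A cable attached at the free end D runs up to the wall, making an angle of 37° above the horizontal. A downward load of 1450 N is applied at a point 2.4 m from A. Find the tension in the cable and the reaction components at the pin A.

ΣM about A: T·sin37°·3.6 − 1450·2.4 = 0 → T = 3480/(3.6·0.601815) = 1606.25 ≈ 1606 N.
ΣF_x = 0: A_x − T·cos37° = 0 → A_x = 1606.25 × 0.798636 = 1283 N.
ΣF_y = 0: A_y + T·sin37° − 1450 = 0 → A_y = 1450 − 1606.25 × 0.601815 = 483.3 N.

T = 1606 N, A_x = 1283 N, A_y = 483.3 N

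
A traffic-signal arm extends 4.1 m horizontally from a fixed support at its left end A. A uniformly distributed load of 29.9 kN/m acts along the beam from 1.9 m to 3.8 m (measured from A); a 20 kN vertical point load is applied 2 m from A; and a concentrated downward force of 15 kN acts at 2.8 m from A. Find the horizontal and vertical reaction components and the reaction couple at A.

A_x = 0, A_y = 91.81 kN, M_A = 243.9 kN·m

Resultant of the distributed load: 29.9 × 1.9 = 56.81 kN at 2.85 m from A.
ΣF_x = 0: A_x = 0.
ΣF_y = 0: A_y − 29.9·1.9 − 20 − 15 = 0 → A_y = 91.81 kN.
ΣM about A: M_A − (29.9·1.9)·2.85 − 20·2 − 15·2.8 = 0 → M_A = 243.9 kN·m.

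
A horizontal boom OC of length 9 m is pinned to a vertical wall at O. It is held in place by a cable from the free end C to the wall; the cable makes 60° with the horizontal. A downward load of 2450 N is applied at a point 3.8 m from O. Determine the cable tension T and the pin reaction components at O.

T = 1194 N, O_x = 597.2 N, O_y = 1416 N

ΣM about O: T·sin60°·9 − 2450·3.8 = 0 → T = 9310/(9·0.866025) = 1194.47 ≈ 1194 N.
ΣF_x = 0: O_x − T·cos60° = 0 → O_x = 1194.47 × 0.5 = 597.2 N.
ΣF_y = 0: O_y + T·sin60° − 2450 = 0 → O_y = 2450 − 1194.47 × 0.866025 = 1416 N.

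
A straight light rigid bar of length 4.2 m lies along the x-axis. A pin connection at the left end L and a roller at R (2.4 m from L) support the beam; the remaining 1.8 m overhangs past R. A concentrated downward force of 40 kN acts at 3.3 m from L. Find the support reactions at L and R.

ΣM about L: R_y·2.4 − 40·3.3 = 0 → R_y = 132/2.4 = 55.00 kN.
ΣF_y = 0: L_y + 55 − 40 = 0 → L_y = -15.00 kN.
ΣF_x = 0: no horizontal applied forces, so L_x = 0.

L_x = 0, L_y = -15.00 kN, R_y = 55.00 kN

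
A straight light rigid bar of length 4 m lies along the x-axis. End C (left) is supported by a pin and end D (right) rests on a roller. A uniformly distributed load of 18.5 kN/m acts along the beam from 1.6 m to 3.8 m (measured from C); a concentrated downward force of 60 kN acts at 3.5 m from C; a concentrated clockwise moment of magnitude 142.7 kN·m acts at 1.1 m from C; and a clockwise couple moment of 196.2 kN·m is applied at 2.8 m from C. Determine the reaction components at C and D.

Resultant of the distributed load: 18.5 × 2.2 = 40.7 kN at 2.7 m from C.
ΣM about C: D_y·4 − (18.5·2.2)·2.7 − 60·3.5 − 142.7 − 196.2 = 0 → D_y = 658.79/4 = 164.697 ≈ 164.7 kN.
ΣF_y = 0: C_y + 164.697 − 18.5·2.2 − 60 = 0 → C_y = -64.00 kN.
ΣF_x = 0: no horizontal applied forces, so C_x = 0.

C_x = 0, C_y = -64.00 kN, D_y = 164.7 kN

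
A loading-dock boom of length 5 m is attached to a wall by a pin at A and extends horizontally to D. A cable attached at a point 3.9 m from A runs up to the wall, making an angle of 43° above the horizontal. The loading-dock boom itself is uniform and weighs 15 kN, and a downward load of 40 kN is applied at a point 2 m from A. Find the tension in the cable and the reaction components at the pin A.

ΣM about A: T·sin43°·3.9 − 15·2.5 − 40·2 = 0 → T = 117.5/(3.9·0.681998) = 44.1764 ≈ 44.18 kN.
ΣF_x = 0: A_x − T·cos43° = 0 → A_x = 44.1764 × 0.731354 = 32.31 kN.
ΣF_y = 0: A_y + T·sin43° − 15 − 40 = 0 → A_y = 55 − 44.1764 × 0.681998 = 24.87 kN.

T = 44.18 kN, A_x = 32.31 kN, A_y = 24.87 kN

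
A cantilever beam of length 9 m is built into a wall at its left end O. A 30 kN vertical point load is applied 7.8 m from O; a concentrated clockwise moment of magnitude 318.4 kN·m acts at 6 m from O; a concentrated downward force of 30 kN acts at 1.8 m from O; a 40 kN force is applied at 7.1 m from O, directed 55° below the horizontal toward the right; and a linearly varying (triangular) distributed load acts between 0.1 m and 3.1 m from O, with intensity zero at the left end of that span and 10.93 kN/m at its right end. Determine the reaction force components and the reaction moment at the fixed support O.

Resultant of the triangular load: ½ × 10.93 × 3 = 16.395 kN, acting at 2.1 m from O (one-third of the span from the peak).
ΣF_x = 0: O_x + 40·cos55° = 0 → O_x = -22.94 kN.
ΣF_y = 0: O_y − 30 − 30 − 40·sin55° − ½·10.93·3 = 0 → O_y = 109.2 kN.
ΣM about O: M_O − 30·7.8 − 318.4 − 30·1.8 − 40·sin55°·7.1 − (½·10.93·3)·2.1 = 0 → M_O = 873.5 kN·m.

O_x = -22.94 kN, O_y = 109.2 kN, M_O = 873.5 kN·m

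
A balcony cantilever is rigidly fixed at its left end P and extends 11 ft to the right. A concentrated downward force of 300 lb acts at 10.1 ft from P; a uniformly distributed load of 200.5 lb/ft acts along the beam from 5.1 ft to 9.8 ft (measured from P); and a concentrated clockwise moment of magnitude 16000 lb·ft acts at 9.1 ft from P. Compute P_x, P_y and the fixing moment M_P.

P_x = 0, P_y = 1242 lb, M_P = 26050 lb·ft

Resultant of the distributed load: 200.5 × 4.7 = 942.35 lb at 7.45 ft from P.
ΣF_x = 0: P_x = 0.
ΣF_y = 0: P_y − 300 − 200.5·4.7 = 0 → P_y = 1242 lb.
ΣM about P: M_P − 300·10.1 − (200.5·4.7)·7.45 − 16000 = 0 → M_P = 26050 lb·ft.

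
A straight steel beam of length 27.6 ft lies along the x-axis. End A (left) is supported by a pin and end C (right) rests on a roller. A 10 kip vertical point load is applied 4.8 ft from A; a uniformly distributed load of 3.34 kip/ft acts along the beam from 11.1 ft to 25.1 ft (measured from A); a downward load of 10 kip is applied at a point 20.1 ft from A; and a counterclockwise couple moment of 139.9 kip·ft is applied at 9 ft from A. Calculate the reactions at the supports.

A_x = 0, A_y = 32.14 kip, C_y = 34.62 kip

Resultant of the distributed load: 3.34 × 14 = 46.76 kip at 18.1 ft from A.
ΣM about A: C_y·27.6 − 10·4.8 − (3.34·14)·18.1 − 10·20.1 + 139.9 = 0 → C_y = 955.456/27.6 = 34.618 ≈ 34.62 kip.
ΣF_y = 0: A_y + 34.618 − 10 − 3.34·14 − 10 = 0 → A_y = 32.14 kip.
ΣF_x = 0: no horizontal applied forces, so A_x = 0.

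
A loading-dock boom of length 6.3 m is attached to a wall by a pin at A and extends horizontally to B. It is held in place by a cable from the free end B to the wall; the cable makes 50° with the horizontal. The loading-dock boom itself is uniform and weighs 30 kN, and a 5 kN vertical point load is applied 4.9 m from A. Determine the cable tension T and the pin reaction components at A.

T = 24.66 kN, A_x = 15.85 kN, A_y = 16.11 kN

ΣM about A: T·sin50°·6.3 − 30·3.15 − 5·4.9 = 0 → T = 119/(6.3·0.766044) = 24.6577 ≈ 24.66 kN.
ΣF_x = 0: A_x − T·cos50° = 0 → A_x = 24.6577 × 0.642788 = 15.85 kN.
ΣF_y = 0: A_y + T·sin50° − 30 − 5 = 0 → A_y = 35 − 24.6577 × 0.766044 = 16.11 kN.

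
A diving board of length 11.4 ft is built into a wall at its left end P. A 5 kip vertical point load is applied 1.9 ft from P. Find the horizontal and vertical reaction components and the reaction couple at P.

P_x = 0, P_y = 5.000 kip, M_P = 9.500 kip·ft

ΣF_x = 0: P_x = 0.
ΣF_y = 0: P_y − 5 = 0 → P_y = 5.000 kip.
ΣM about P: M_P − 5·1.9 = 0 → M_P = 9.500 kip·ft.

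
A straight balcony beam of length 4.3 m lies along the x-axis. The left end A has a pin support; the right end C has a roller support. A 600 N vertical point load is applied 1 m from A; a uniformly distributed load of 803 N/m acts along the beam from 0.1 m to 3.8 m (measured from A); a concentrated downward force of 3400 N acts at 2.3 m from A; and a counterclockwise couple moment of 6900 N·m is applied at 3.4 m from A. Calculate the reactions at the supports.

A_x = 0, A_y = 5270 N, C_y = 1701 N

Resultant of the distributed load: 803 × 3.7 = 2971.1 N at 1.95 m from A.
ΣM about A: C_y·4.3 − 600·1 − (803·3.7)·1.95 − 3400·2.3 + 6900 = 0 → C_y = 7313.645/4.3 = 1700.85 ≈ 1701 N.
ΣF_y = 0: A_y + 1700.85 − 600 − 803·3.7 − 3400 = 0 → A_y = 5270 N.
ΣF_x = 0: no horizontal applied forces, so A_x = 0.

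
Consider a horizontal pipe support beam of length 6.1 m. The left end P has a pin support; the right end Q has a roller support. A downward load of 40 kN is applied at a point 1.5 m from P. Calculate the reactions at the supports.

P_x = 0, P_y = 30.16 kN, Q_y = 9.836 kN

ΣM about P: Q_y·6.1 − 40·1.5 = 0 → Q_y = 60/6.1 = 9.83607 ≈ 9.836 kN.
ΣF_y = 0: P_y + 9.83607 − 40 = 0 → P_y = 30.16 kN.
ΣF_x = 0: no horizontal applied forces, so P_x = 0.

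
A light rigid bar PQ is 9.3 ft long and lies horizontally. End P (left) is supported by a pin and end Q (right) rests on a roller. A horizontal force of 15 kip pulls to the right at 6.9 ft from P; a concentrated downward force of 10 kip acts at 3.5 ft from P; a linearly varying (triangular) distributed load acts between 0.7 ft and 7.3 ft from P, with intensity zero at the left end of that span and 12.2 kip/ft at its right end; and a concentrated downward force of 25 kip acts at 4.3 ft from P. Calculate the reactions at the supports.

P_x = -15.00 kip, P_y = 37.86 kip, Q_y = 37.40 kip

Resultant of the triangular load: ½ × 12.2 × 6.6 = 40.26 kip, acting at 5.1 ft from P (one-third of the span from the peak).
Moments about P: Q_y·9.3 − 10·3.5 − (½·12.2·6.6)·5.1 − 25·4.3 = 0 → Q_y = 347.826/9.3 = 37.4006 ≈ 37.40 kip.
ΣF_y = 0: P_y + 37.4006 − 10 − ½·12.2·6.6 − 25 = 0 → P_y = 37.86 kip.
ΣF_x = 0: P_x + 15 = 0 → P_x = -15.00 kip.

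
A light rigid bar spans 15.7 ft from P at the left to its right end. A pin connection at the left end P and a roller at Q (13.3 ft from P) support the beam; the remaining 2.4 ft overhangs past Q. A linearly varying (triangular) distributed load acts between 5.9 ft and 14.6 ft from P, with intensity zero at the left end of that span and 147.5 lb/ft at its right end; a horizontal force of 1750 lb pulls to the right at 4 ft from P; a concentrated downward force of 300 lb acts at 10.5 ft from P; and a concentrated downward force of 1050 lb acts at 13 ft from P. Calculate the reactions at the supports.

P_x = -1750 lb, P_y = 164.0 lb, Q_y = 1828 lb

Resultant of the triangular load: ½ × 147.5 × 8.7 = 641.625 lb, acting at 11.7 ft from P (one-third of the span from the peak).
ΣM about P: Q_y·13.3 − (½·147.5·8.7)·11.7 − 300·10.5 − 1050·13 = 0 → Q_y = 24307.0125/13.3 = 1827.59 ≈ 1828 lb.
ΣF_y = 0: P_y + 1827.59 − ½·147.5·8.7 − 300 − 1050 = 0 → P_y = 164.0 lb.
ΣF_x = 0: P_x + 1750 = 0 → P_x = -1750 lb.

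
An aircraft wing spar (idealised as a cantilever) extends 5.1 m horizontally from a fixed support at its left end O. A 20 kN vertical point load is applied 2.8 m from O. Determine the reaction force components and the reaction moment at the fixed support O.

O_x = 0, O_y = 20.00 kN, M_O = 56.00 kN·m

ΣF_x = 0: O_x = 0.
ΣF_y = 0: O_y − 20 = 0 → O_y = 20.00 kN.
ΣM about O: M_O − 20·2.8 = 0 → M_O = 56.00 kN·m.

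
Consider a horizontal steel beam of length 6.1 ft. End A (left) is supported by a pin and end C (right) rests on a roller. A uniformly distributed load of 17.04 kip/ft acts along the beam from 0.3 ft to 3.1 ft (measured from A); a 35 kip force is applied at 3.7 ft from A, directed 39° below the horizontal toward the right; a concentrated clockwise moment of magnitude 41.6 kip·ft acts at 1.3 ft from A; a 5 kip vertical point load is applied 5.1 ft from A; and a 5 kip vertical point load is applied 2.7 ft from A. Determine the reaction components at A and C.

A_x = -27.20 kip, A_y = 39.87 kip, C_y = 39.87 kip

Resultant of the distributed load: 17.04 × 2.8 = 47.712 kip at 1.7 ft from A.
ΣM about A: C_y·6.1 − (17.04·2.8)·1.7 − 35·sin39°·3.7 − 41.6 − 5·5.1 − 5·2.7 = 0 → C_y = 243.207/6.1 = 39.87 kip.
ΣF_y = 0: A_y + 39.87 − 17.04·2.8 − 35·sin39° − 5 − 5 = 0 → A_y = 39.87 kip.
ΣF_x = 0: A_x + 35·cos39° = 0 → A_x = -27.20 kip.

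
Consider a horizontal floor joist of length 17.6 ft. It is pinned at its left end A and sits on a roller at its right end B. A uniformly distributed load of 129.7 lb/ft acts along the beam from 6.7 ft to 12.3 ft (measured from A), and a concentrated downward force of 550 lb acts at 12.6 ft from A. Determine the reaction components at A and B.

Resultant of the distributed load: 129.7 × 5.6 = 726.32 lb at 9.5 ft from A.
ΣM about A: B_y·17.6 − (129.7·5.6)·9.5 − 550·12.6 = 0 → B_y = 13830.04/17.6 = 785.798 ≈ 785.8 lb.
ΣF_y = 0: A_y + 785.798 − 129.7·5.6 − 550 = 0 → A_y = 490.5 lb.
ΣF_x = 0: no horizontal applied forces, so A_x = 0.

A_x = 0, A_y = 490.5 lb, B_y = 785.8 lb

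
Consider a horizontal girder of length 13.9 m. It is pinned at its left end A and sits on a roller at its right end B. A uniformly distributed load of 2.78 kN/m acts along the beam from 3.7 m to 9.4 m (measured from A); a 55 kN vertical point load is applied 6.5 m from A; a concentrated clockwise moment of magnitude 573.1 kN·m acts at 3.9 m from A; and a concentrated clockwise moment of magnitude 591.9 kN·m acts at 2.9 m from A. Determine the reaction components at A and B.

Resultant of the distributed load: 2.78 × 5.7 = 15.846 kN at 6.55 m from A.
ΣM about A: B_y·13.9 − (2.78·5.7)·6.55 − 55·6.5 − 573.1 − 591.9 = 0 → B_y = 1626.2913/13.9 = 116.999 ≈ 117.0 kN.
ΣF_y = 0: A_y + 116.999 − 2.78·5.7 − 55 = 0 → A_y = -46.15 kN.
ΣF_x = 0: no horizontal applied forces, so A_x = 0.

A_x = 0, A_y = -46.15 kN, B_y = 117.0 kN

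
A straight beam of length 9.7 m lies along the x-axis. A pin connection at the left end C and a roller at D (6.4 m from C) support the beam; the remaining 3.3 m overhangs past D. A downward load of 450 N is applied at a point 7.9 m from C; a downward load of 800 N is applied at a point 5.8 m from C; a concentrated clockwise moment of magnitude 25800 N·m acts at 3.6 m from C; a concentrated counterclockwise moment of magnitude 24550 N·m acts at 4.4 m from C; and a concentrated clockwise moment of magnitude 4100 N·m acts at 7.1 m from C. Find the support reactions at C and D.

Taking moments about C: D_y·6.4 − 450·7.9 − 800·5.8 − 25800 + 24550 − 4100 = 0 → D_y = 13545/6.4 = 2116.41 ≈ 2116 N.
ΣF_y = 0: C_y + 2116.41 − 450 − 800 = 0 → C_y = -866.4 N.
ΣF_x = 0: no horizontal applied forces, so C_x = 0.

C_x = 0, C_y = -866.4 N, D_y = 2116 N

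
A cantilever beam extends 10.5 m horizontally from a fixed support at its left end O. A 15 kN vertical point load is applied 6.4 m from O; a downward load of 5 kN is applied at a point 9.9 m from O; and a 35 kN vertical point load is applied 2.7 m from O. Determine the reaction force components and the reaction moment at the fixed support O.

O_x = 0, O_y = 55.00 kN, M_O = 240.0 kN·m

ΣF_x = 0: O_x = 0.
ΣF_y = 0: O_y − 15 − 5 − 35 = 0 → O_y = 55.00 kN.
ΣM about O: M_O − 15·6.4 − 5·9.9 − 35·2.7 = 0 → M_O = 240.0 kN·m.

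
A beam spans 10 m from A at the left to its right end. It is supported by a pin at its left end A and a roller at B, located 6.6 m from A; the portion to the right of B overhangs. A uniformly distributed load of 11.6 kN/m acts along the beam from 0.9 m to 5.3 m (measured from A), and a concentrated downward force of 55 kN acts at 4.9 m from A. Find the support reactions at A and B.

A_x = 0, A_y = 41.23 kN, B_y = 64.81 kN

Resultant of the distributed load: 11.6 × 4.4 = 51.04 kN at 3.1 m from A.
ΣM about A: B_y·6.6 − (11.6·4.4)·3.1 − 55·4.9 = 0 → B_y = 427.724/6.6 = 64.8067 ≈ 64.81 kN.
ΣF_y = 0: A_y + 64.8067 − 11.6·4.4 − 55 = 0 → A_y = 41.23 kN.
ΣF_x = 0: no horizontal applied forces, so A_x = 0.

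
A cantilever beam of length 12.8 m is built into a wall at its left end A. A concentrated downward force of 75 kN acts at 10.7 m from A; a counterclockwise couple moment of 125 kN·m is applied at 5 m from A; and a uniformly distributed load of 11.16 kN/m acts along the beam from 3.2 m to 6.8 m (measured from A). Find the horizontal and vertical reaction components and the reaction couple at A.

Resultant of the distributed load: 11.16 × 3.6 = 40.176 kN at 5 m from A.
ΣF_x = 0: A_x = 0.
ΣF_y = 0: A_y − 75 − 11.16·3.6 = 0 → A_y = 115.2 kN.
ΣM about A: M_A − 75·10.7 + 125 − (11.16·3.6)·5 = 0 → M_A = 878.4 kN·m.

A_x = 0, A_y = 115.2 kN, M_A = 878.4 kN·m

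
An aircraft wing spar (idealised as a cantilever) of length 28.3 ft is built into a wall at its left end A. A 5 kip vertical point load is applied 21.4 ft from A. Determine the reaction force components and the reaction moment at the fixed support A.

A_x = 0, A_y = 5.000 kip, M_A = 107.0 kip·ft

ΣF_x = 0: A_x = 0.
ΣF_y = 0: A_y − 5 = 0 → A_y = 5.000 kip.
ΣM about A: M_A − 5·21.4 = 0 → M_A = 107.0 kip·ft.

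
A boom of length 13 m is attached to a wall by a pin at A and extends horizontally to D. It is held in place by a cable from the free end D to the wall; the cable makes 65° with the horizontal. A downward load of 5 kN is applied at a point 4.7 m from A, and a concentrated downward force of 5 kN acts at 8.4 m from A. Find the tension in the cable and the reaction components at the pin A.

T = 5.559 kN, A_x = 2.349 kN, A_y = 4.962 kN

ΣM about A: T·sin65°·13 − 5·4.7 − 5·8.4 = 0 → T = 65.5/(13·0.906308) = 5.55933 ≈ 5.559 kN.
ΣF_x = 0: A_x − T·cos65° = 0 → A_x = 5.55933 × 0.422618 = 2.349 kN.
ΣF_y = 0: A_y + T·sin65° − 5 − 5 = 0 → A_y = 10 − 5.55933 × 0.906308 = 4.962 kN.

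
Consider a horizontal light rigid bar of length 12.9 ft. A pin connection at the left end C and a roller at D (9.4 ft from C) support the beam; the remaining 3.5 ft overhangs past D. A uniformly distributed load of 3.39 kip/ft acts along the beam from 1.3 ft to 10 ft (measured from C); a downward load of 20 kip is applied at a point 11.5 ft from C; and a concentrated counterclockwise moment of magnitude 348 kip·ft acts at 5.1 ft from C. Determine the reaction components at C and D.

C_x = 0, C_y = 44.32 kip, D_y = 5.174 kip

Resultant of the distributed load: 3.39 × 8.7 = 29.493 kip at 5.65 ft from C.
Taking moments about C: D_y·9.4 − (3.39·8.7)·5.65 − 20·11.5 + 348 = 0 → D_y = 48.63545/9.4 = 5.17398 ≈ 5.174 kip.
ΣF_y = 0: C_y + 5.17398 − 3.39·8.7 − 20 = 0 → C_y = 44.32 kip.
ΣF_x = 0: no horizontal applied forces, so C_x = 0.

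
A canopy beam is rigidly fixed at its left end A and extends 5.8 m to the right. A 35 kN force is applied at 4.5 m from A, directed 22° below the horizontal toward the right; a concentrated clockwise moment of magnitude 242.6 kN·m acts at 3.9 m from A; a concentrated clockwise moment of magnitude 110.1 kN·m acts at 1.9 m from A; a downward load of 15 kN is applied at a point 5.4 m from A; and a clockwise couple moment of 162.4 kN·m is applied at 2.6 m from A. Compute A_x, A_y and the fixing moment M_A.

A_x = -32.45 kN, A_y = 28.11 kN, M_A = 655.1 kN·m

ΣF_x = 0: A_x + 35·cos22° = 0 → A_x = -32.45 kN.
ΣF_y = 0: A_y − 35·sin22° − 15 = 0 → A_y = 28.11 kN.
ΣM about A: M_A − 35·sin22°·4.5 − 242.6 − 110.1 − 15·5.4 − 162.4 = 0 → M_A = 655.1 kN·m.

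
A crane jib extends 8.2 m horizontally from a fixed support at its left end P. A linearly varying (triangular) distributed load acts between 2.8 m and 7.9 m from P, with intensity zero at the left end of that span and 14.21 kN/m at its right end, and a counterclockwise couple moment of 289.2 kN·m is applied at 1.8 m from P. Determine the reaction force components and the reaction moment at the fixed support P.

Resultant of the triangular load: ½ × 14.21 × 5.1 = 36.2355 kN, acting at 6.2 m from P (one-third of the span from the peak).
ΣF_x = 0: P_x = 0.
ΣF_y = 0: P_y − ½·14.21·5.1 = 0 → P_y = 36.24 kN.
ΣM about P: M_P − (½·14.21·5.1)·6.2 + 289.2 = 0 → M_P = -64.54 kN·m.

P_x = 0, P_y = 36.24 kN, M_P = -64.54 kN·m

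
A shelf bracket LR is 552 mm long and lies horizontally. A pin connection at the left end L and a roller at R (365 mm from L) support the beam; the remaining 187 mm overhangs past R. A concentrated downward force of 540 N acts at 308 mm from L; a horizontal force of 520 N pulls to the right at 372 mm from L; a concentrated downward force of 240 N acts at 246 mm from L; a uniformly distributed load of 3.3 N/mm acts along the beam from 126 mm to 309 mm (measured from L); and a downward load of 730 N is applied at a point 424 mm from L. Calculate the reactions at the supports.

L_x = -520.0 N, L_y = 288.6 N, R_y = 1825 N

Resultant of the distributed load: 3.3 × 183 = 603.9 N at 217.5 mm from L.
Taking moments about L: R_y·365 − 540·308 − 240·246 − (3.3·183)·217.5 − 730·424 = 0 → R_y = 666228.25/365 = 1825.28 ≈ 1825 N.
ΣF_y = 0: L_y + 1825.28 − 540 − 240 − 3.3·183 − 730 = 0 → L_y = 288.6 N.
ΣF_x = 0: L_x + 520 = 0 → L_x = -520.0 N.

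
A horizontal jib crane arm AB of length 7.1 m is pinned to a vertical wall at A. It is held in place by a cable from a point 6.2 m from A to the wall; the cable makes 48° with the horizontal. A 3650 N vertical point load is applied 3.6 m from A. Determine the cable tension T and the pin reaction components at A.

ΣM about A: T·sin48°·6.2 − 3650·3.6 = 0 → T = 13140/(6.2·0.743145) = 2851.87 ≈ 2852 N.
ΣF_x = 0: A_x − T·cos48° = 0 → A_x = 2851.87 × 0.669131 = 1908 N.
ΣF_y = 0: A_y + T·sin48° − 3650 = 0 → A_y = 3650 − 2851.87 × 0.743145 = 1531 N.

T = 2852 N, A_x = 1908 N, A_y = 1531 N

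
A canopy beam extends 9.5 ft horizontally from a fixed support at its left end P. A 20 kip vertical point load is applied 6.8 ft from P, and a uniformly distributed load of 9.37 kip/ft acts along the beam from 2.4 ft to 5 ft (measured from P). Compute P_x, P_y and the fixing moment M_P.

Resultant of the distributed load: 9.37 × 2.6 = 24.362 kip at 3.7 ft from P.
ΣF_x = 0: P_x = 0.
ΣF_y = 0: P_y − 20 − 9.37·2.6 = 0 → P_y = 44.36 kip.
ΣM about P: M_P − 20·6.8 − (9.37·2.6)·3.7 = 0 → M_P = 226.1 kip·ft.

P_x = 0, P_y = 44.36 kip, M_P = 226.1 kip·ft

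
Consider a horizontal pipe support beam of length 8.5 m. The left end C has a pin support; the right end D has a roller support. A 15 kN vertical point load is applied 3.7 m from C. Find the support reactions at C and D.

Moments about C: D_y·8.5 − 15·3.7 = 0 → D_y = 55.5/8.5 = 6.52941 ≈ 6.529 kN.
ΣF_y = 0: C_y + 6.52941 − 15 = 0 → C_y = 8.471 kN.
ΣF_x = 0: no horizontal applied forces, so C_x = 0.

C_x = 0, C_y = 8.471 kN, D_y = 6.529 kN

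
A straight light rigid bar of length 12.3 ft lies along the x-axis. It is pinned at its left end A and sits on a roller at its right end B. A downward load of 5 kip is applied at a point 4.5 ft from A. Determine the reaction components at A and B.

Moments about A: B_y·12.3 − 5·4.5 = 0 → B_y = 22.5/12.3 = 1.82927 ≈ 1.829 kip.
ΣF_y = 0: A_y + 1.82927 − 5 = 0 → A_y = 3.171 kip.
ΣF_x = 0: no horizontal applied forces, so A_x = 0.

A_x = 0, A_y = 3.171 kip, B_y = 1.829 kip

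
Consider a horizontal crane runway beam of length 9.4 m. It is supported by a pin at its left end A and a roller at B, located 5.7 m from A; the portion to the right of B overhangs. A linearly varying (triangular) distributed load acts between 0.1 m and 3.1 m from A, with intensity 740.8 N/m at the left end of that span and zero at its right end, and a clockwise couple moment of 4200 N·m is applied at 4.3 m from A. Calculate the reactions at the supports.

A_x = 0, A_y = 159.9 N, B_y = 951.3 N

Resultant of the triangular load: ½ × 740.8 × 3 = 1111.2 N, acting at 1.1 m from A (one-third of the span from the peak).
ΣM about A: B_y·5.7 − (½·740.8·3)·1.1 − 4200 = 0 → B_y = 5422.32/5.7 = 951.284 ≈ 951.3 N.
ΣF_y = 0: A_y + 951.284 − ½·740.8·3 = 0 → A_y = 159.9 N.
ΣF_x = 0: no horizontal applied forces, so A_x = 0.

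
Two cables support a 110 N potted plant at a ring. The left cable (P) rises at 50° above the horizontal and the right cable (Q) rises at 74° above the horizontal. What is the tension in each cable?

ΣF_x = 0: −T_P·cos50° + T_Q·cos74° = 0 → T_Q = 2.332·T_P.
ΣF_y = 0: T_P·sin50° + T_Q·sin74° = 110.
Substitute: T_P·(0.766044 + 2.332·0.961262) = 110 → T_P = 36.5727 ≈ 36.57 N.
Then T_Q = 2.332 × 36.5727 = 85.29 N.

T_P = 36.57 N, T_Q = 85.29 N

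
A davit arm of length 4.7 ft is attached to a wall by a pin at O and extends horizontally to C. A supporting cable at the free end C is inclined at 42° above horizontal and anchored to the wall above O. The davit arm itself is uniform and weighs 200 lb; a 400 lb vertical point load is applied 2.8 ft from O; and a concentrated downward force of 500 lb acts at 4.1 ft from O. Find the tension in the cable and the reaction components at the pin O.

ΣM about O: T·sin42°·4.7 − 200·2.35 − 400·2.8 − 500·4.1 = 0 → T = 3640/(4.7·0.669131) = 1157.42 ≈ 1157 lb.
ΣF_x = 0: O_x − T·cos42° = 0 → O_x = 1157.42 × 0.743145 = 860.1 lb.
ΣF_y = 0: O_y + T·sin42° − 200 − 400 − 500 = 0 → O_y = 1100 − 1157.42 × 0.669131 = 325.5 lb.

T = 1157 lb, O_x = 860.1 lb, O_y = 325.5 lb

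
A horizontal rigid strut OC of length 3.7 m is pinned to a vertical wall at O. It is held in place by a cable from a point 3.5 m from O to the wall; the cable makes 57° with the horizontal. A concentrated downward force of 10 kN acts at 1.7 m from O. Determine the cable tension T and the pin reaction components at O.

ΣM about O: T·sin57°·3.5 − 10·1.7 = 0 → T = 17/(3.5·0.838671) = 5.79148 ≈ 5.791 kN.
ΣF_x = 0: O_x − T·cos57° = 0 → O_x = 5.79148 × 0.544639 = 3.154 kN.
ΣF_y = 0: O_y + T·sin57° − 10 = 0 → O_y = 10 − 5.79148 × 0.838671 = 5.143 kN.

T = 5.791 kN, O_x = 3.154 kN, O_y = 5.143 kN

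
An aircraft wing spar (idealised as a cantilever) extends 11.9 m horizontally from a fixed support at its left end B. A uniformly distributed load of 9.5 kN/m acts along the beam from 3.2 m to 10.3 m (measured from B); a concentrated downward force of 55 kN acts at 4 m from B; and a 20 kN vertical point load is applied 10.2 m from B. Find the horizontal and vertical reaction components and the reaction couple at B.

B_x = 0, B_y = 142.4 kN, M_B = 879.3 kN·m

Resultant of the distributed load: 9.5 × 7.1 = 67.45 kN at 6.75 m from B.
ΣF_x = 0: B_x = 0.
ΣF_y = 0: B_y − 9.5·7.1 − 55 − 20 = 0 → B_y = 142.4 kN.
ΣM about B: M_B − (9.5·7.1)·6.75 − 55·4 − 20·10.2 = 0 → M_B = 879.3 kN·m.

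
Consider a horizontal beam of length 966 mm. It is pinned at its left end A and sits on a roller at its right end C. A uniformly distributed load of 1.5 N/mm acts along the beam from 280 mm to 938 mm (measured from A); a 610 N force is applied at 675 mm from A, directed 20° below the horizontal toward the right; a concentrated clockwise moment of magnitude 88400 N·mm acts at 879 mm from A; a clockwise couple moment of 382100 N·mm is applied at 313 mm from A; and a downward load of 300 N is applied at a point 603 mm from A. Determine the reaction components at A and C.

A_x = -573.2 N, A_y = 53.28 N, C_y = 1442 N

Resultant of the distributed load: 1.5 × 658 = 987 N at 609 mm from A.
ΣM about A: C_y·966 − (1.5·658)·609 − 610·sin20°·675 − 88400 − 382100 − 300·603 = 0 → C_y = 1393310/966 = 1442.35 ≈ 1442 N.
ΣF_y = 0: A_y + 1442.35 − 1.5·658 − 610·sin20° − 300 = 0 → A_y = 53.28 N.
ΣF_x = 0: A_x + 610·cos20° = 0 → A_x = -573.2 N.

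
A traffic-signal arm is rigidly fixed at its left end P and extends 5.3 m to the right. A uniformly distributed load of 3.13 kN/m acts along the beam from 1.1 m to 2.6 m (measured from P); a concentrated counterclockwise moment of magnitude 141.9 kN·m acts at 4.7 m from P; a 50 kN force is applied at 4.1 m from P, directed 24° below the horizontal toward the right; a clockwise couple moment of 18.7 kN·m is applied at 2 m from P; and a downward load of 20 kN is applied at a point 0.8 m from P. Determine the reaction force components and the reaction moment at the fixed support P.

Resultant of the distributed load: 3.13 × 1.5 = 4.695 kN at 1.85 m from P.
ΣF_x = 0: P_x + 50·cos24° = 0 → P_x = -45.68 kN.
ΣF_y = 0: P_y − 3.13·1.5 − 50·sin24° − 20 = 0 → P_y = 45.03 kN.
ΣM about P: M_P − (3.13·1.5)·1.85 + 141.9 − 50·sin24°·4.1 − 18.7 − 20·0.8 = 0 → M_P = -15.13 kN·m.

P_x = -45.68 kN, P_y = 45.03 kN, M_P = -15.13 kN·m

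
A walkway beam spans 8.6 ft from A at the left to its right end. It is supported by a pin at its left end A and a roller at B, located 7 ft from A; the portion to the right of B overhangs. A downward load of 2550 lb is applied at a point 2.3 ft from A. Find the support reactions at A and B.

Moments about A: B_y·7 − 2550·2.3 = 0 → B_y = 5865/7 = 837.857 ≈ 837.9 lb.
ΣF_y = 0: A_y + 837.857 − 2550 = 0 → A_y = 1712 lb.
ΣF_x = 0: no horizontal applied forces, so A_x = 0.

A_x = 0, A_y = 1712 lb, B_y = 837.9 lb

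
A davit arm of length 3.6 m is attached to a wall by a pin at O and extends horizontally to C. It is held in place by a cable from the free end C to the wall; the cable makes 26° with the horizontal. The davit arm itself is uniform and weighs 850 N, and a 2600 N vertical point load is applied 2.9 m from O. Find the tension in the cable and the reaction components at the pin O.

ΣM about O: T·sin26°·3.6 − 850·1.8 − 2600·2.9 = 0 → T = 9070/(3.6·0.438371) = 5747.29 ≈ 5747 N.
ΣF_x = 0: O_x − T·cos26° = 0 → O_x = 5747.29 × 0.898794 = 5166 N.
ΣF_y = 0: O_y + T·sin26° − 850 − 2600 = 0 → O_y = 3450 − 5747.29 × 0.438371 = 930.6 N.

T = 5747 N, O_x = 5166 N, O_y = 930.6 N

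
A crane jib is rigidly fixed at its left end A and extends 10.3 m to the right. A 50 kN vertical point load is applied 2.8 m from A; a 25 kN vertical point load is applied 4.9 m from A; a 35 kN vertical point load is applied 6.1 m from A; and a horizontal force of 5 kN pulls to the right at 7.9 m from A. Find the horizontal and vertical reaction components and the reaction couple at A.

A_x = -5.000 kN, A_y = 110.0 kN, M_A = 476.0 kN·m

ΣF_x = 0: A_x + 5 = 0 → A_x = -5.000 kN.
ΣF_y = 0: A_y − 50 − 25 − 35 = 0 → A_y = 110.0 kN.
ΣM about A: M_A − 50·2.8 − 25·4.9 − 35·6.1 = 0 → M_A = 476.0 kN·m.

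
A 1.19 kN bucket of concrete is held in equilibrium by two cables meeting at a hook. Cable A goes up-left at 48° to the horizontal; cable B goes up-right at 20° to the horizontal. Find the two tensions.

T_A = 1.206 kN, T_B = 0.8588 kN

ΣF_x = 0: −T_A·cos48° + T_B·cos20° = 0 → T_B = 0.712074·T_A.
ΣF_y = 0: T_A·sin48° + T_B·sin20° = 1.19.
Substitute: T_A·(0.743145 + 0.712074·0.34202) = 1.19 → T_A = 1.20605 ≈ 1.206 kN.
Then T_B = 0.712074 × 1.20605 = 0.8588 kN.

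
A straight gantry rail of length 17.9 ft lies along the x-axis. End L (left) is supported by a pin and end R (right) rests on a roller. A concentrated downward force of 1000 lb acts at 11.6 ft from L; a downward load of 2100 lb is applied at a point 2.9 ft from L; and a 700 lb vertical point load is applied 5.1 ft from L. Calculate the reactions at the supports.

Taking moments about L: R_y·17.9 − 1000·11.6 − 2100·2.9 − 700·5.1 = 0 → R_y = 21260/17.9 = 1187.71 ≈ 1188 lb.
ΣF_y = 0: L_y + 1187.71 − 1000 − 2100 − 700 = 0 → L_y = 2612 lb.
ΣF_x = 0: no horizontal applied forces, so L_x = 0.

L_x = 0, L_y = 2612 lb, R_y = 1188 lb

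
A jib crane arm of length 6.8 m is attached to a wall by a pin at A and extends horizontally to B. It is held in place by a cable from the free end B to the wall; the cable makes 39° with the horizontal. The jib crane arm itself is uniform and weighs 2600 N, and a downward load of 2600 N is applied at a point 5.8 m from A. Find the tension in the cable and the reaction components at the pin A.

ΣM about A: T·sin39°·6.8 − 2600·3.4 − 2600·5.8 = 0 → T = 23920/(6.8·0.62932) = 5589.6 ≈ 5590 N.
ΣF_x = 0: A_x − T·cos39° = 0 → A_x = 5589.6 × 0.777146 = 4344 N.
ΣF_y = 0: A_y + T·sin39° − 2600 − 2600 = 0 → A_y = 5200 − 5589.6 × 0.62932 = 1682 N.

T = 5590 N, A_x = 4344 N, A_y = 1682 N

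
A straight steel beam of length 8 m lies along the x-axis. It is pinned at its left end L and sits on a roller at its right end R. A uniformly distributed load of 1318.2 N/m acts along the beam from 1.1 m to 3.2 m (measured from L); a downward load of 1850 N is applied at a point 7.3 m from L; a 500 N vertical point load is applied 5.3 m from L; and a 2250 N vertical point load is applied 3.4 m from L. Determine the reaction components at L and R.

Resultant of the distributed load: 1318.2 × 2.1 = 2768.22 N at 2.15 m from L.
Taking moments about L: R_y·8 − (1318.2·2.1)·2.15 − 1850·7.3 − 500·5.3 − 2250·3.4 = 0 → R_y = 29756.673/8 = 3719.58 ≈ 3720 N.
ΣF_y = 0: L_y + 3719.58 − 1318.2·2.1 − 1850 − 500 − 2250 = 0 → L_y = 3649 N.
ΣF_x = 0: no horizontal applied forces, so L_x = 0.

L_x = 0, L_y = 3649 N, R_y = 3720 N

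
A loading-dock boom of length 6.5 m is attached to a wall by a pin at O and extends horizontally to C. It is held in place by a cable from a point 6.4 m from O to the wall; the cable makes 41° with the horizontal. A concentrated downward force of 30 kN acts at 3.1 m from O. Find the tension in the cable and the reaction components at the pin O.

ΣM about O: T·sin41°·6.4 − 30·3.1 = 0 → T = 93/(6.4·0.656059) = 22.1493 ≈ 22.15 kN.
ΣF_x = 0: O_x − T·cos41° = 0 → O_x = 22.1493 × 0.75471 = 16.72 kN.
ΣF_y = 0: O_y + T·sin41° − 30 = 0 → O_y = 30 − 22.1493 × 0.656059 = 15.47 kN.

T = 22.15 kN, O_x = 16.72 kN, O_y = 15.47 kN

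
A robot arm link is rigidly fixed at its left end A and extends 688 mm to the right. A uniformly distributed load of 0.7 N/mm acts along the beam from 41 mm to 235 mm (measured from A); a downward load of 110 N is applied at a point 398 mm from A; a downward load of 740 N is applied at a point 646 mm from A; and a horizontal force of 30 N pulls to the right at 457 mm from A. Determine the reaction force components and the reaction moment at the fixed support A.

A_x = -30.00 N, A_y = 985.8 N, M_A = 540600 N·mm

Resultant of the distributed load: 0.7 × 194 = 135.8 N at 138 mm from A.
ΣF_x = 0: A_x + 30 = 0 → A_x = -30.00 N.
ΣF_y = 0: A_y − 0.7·194 − 110 − 740 = 0 → A_y = 985.8 N.
ΣM about A: M_A − (0.7·194)·138 − 110·398 − 740·646 = 0 → M_A = 540600 N·mm.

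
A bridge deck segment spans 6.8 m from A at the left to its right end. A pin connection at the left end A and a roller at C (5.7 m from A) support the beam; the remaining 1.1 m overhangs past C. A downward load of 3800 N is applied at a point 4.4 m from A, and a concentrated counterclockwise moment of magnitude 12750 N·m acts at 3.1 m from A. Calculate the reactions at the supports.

A_x = 0, A_y = 3104 N, C_y = 696.5 N

Taking moments about A: C_y·5.7 − 3800·4.4 + 12750 = 0 → C_y = 3970/5.7 = 696.491 ≈ 696.5 N.
ΣF_y = 0: A_y + 696.491 − 3800 = 0 → A_y = 3104 N.
ΣF_x = 0: no horizontal applied forces, so A_x = 0.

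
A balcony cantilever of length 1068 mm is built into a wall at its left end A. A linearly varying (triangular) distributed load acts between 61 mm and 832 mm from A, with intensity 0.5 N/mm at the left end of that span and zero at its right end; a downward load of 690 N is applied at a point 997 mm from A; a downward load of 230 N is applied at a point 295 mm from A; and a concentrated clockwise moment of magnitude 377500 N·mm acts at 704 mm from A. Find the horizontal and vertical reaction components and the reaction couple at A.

A_x = 0, A_y = 1113 N, M_A = 1195000 N·mm

Resultant of the triangular load: ½ × 0.5 × 771 = 192.75 N, acting at 318 mm from A (one-third of the span from the peak).
ΣF_x = 0: A_x = 0.
ΣF_y = 0: A_y − ½·0.5·771 − 690 − 230 = 0 → A_y = 1113 N.
ΣM about A: M_A − (½·0.5·771)·318 − 690·997 − 230·295 − 377500 = 0 → M_A = 1195000 N·mm.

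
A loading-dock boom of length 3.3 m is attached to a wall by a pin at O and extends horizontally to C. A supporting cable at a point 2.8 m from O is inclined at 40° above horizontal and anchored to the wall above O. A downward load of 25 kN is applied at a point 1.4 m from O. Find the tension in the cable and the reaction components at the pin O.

T = 19.45 kN, O_x = 14.90 kN, O_y = 12.50 kN

ΣM about O: T·sin40°·2.8 − 25·1.4 = 0 → T = 35/(2.8·0.642788) = 19.4465 ≈ 19.45 kN.
ΣF_x = 0: O_x − T·cos40° = 0 → O_x = 19.4465 × 0.766044 = 14.90 kN.
ΣF_y = 0: O_y + T·sin40° − 25 = 0 → O_y = 25 − 19.4465 × 0.642788 = 12.50 kN.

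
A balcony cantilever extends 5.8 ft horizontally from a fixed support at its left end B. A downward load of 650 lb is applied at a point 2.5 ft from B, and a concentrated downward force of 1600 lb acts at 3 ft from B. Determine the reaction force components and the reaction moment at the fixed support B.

B_x = 0, B_y = 2250 lb, M_B = 6425 lb·ft

ΣF_x = 0: B_x = 0.
ΣF_y = 0: B_y − 650 − 1600 = 0 → B_y = 2250 lb.
ΣM about B: M_B − 650·2.5 − 1600·3 = 0 → M_B = 6425 lb·ft.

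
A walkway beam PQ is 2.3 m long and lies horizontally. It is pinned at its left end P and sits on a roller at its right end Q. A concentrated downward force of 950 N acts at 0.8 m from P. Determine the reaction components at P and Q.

Moments about P: Q_y·2.3 − 950·0.8 = 0 → Q_y = 760/2.3 = 330.435 ≈ 330.4 N.
ΣF_y = 0: P_y + 330.435 − 950 = 0 → P_y = 619.6 N.
ΣF_x = 0: no horizontal applied forces, so P_x = 0.

P_x = 0, P_y = 619.6 N, Q_y = 330.4 N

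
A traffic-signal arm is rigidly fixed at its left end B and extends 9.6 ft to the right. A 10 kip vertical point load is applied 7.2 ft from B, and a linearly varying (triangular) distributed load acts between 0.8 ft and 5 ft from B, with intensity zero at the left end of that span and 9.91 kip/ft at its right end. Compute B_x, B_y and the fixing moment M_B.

B_x = 0, B_y = 30.81 kip, M_B = 146.9 kip·ft

Resultant of the triangular load: ½ × 9.91 × 4.2 = 20.811 kip, acting at 3.6 ft from B (one-third of the span from the peak).
ΣF_x = 0: B_x = 0.
ΣF_y = 0: B_y − 10 − ½·9.91·4.2 = 0 → B_y = 30.81 kip.
ΣM about B: M_B − 10·7.2 − (½·9.91·4.2)·3.6 = 0 → M_B = 146.9 kip·ft.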